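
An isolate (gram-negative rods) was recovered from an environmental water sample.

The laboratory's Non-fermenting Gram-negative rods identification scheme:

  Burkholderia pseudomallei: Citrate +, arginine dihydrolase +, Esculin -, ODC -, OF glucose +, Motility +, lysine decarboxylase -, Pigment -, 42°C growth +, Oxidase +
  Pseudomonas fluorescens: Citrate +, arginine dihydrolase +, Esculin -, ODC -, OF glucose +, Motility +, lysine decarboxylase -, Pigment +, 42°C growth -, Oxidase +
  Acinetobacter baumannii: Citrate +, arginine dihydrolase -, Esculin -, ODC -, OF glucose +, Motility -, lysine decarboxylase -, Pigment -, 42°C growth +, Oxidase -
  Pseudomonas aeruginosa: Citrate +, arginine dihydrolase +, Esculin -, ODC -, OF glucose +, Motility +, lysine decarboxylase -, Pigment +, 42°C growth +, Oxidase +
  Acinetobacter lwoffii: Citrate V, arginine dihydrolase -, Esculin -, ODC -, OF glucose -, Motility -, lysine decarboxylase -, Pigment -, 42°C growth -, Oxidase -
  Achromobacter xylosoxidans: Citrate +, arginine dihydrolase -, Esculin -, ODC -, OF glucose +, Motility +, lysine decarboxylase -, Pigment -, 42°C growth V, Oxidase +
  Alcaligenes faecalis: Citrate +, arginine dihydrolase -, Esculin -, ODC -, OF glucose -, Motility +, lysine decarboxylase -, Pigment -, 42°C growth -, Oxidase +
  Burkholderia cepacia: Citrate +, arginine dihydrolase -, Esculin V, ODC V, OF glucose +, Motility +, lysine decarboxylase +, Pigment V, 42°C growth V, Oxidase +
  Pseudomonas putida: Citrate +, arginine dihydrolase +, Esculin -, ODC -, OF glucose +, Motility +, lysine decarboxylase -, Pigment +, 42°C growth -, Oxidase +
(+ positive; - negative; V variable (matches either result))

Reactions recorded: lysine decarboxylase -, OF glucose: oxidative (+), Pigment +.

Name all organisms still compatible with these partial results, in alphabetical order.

OF glucose +: excludes Acinetobacter lwoffii, Alcaligenes faecalis — 7 left.
lysine decarboxylase -: excludes Burkholderia cepacia — 6 left.
Pigment +: excludes Burkholderia pseudomallei, Acinetobacter baumannii, Achromobacter xylosoxidans — 3 left.

Pseudomonas aeruginosa, Pseudomonas fluorescens, Pseudomonas putida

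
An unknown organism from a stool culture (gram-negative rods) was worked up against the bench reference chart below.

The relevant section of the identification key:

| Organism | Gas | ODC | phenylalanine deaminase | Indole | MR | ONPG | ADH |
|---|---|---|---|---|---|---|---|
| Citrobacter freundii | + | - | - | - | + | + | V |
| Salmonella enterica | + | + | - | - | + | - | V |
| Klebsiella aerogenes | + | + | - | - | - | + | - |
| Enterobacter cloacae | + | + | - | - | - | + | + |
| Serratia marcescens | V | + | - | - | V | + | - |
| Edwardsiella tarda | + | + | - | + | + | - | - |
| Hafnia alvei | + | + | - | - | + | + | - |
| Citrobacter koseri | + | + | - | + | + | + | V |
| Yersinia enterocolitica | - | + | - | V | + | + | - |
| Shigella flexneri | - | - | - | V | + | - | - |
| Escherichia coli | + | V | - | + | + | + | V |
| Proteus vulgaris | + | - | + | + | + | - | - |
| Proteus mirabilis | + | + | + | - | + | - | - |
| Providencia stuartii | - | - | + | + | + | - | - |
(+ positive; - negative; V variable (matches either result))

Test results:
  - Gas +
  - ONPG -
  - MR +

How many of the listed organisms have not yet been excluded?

4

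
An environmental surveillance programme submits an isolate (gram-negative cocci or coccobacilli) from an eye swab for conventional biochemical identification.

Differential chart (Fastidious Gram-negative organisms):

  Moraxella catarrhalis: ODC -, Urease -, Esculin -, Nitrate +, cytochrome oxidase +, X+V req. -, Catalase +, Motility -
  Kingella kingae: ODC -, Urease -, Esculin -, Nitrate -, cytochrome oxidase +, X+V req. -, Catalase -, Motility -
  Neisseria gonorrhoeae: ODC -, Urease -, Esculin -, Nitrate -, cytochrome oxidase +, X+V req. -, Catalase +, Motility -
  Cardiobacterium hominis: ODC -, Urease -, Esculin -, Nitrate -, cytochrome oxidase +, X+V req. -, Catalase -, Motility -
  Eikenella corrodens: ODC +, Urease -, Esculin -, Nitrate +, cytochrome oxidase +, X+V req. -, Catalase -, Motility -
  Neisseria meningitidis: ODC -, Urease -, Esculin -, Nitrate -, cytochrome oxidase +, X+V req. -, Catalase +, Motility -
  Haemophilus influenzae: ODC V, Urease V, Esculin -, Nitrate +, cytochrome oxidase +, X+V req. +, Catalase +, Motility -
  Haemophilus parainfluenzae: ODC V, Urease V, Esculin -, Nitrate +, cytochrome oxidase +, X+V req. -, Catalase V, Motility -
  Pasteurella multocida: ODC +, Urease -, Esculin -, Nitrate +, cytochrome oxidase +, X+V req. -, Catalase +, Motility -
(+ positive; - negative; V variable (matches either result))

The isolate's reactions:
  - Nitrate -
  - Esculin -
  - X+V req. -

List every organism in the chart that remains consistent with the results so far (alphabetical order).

Cardiobacterium hominis, Kingella kingae, Neisseria gonorrhoeae, Neisseria meningitidis

Esculin -: all 9 remaining candidates are consistent.
X+V req. -: excludes Haemophilus influenzae — 8 left.
Nitrate -: excludes Moraxella catarrhalis, Eikenella corrodens, Haemophilus parainfluenzae, Pasteurella multocida — 4 left.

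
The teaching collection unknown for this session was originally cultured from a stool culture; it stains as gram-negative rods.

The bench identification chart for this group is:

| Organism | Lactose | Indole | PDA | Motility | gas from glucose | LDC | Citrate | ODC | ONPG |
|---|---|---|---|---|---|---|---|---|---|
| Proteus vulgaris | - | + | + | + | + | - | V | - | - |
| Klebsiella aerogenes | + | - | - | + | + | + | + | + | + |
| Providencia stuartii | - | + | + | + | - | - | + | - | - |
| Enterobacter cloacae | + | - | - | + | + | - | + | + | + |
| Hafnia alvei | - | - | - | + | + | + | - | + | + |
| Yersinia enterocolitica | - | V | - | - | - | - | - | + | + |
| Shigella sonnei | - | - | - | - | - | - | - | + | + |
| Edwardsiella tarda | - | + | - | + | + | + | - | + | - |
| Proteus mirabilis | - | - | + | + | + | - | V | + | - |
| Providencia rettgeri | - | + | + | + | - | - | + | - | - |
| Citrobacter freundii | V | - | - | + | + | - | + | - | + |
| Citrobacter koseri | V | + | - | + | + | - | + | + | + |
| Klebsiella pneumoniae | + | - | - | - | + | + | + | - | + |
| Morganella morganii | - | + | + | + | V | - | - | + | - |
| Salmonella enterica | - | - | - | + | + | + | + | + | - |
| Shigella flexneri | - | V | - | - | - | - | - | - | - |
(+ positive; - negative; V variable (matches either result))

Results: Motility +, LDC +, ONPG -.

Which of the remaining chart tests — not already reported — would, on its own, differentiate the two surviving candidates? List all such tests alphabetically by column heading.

ONPG -: excludes 8 organisms — 8 left.
LDC +: excludes 6 organisms — 2 left.
Motility +: all 2 remaining candidates are consistent.
Two candidates remain: Edwardsiella tarda and Salmonella enterica.
  Lactose: - vs - — same for both, does not separate.
  Indole: Edwardsiella tarda +, Salmonella enterica - — discriminates.
  PDA: - vs - — same for both, does not separate.
  gas from glucose: + vs + — same for both, does not separate.
  Citrate: Edwardsiella tarda -, Salmonella enterica + — discriminates.
  ODC: + vs + — same for both, does not separate.

Citrate, Indole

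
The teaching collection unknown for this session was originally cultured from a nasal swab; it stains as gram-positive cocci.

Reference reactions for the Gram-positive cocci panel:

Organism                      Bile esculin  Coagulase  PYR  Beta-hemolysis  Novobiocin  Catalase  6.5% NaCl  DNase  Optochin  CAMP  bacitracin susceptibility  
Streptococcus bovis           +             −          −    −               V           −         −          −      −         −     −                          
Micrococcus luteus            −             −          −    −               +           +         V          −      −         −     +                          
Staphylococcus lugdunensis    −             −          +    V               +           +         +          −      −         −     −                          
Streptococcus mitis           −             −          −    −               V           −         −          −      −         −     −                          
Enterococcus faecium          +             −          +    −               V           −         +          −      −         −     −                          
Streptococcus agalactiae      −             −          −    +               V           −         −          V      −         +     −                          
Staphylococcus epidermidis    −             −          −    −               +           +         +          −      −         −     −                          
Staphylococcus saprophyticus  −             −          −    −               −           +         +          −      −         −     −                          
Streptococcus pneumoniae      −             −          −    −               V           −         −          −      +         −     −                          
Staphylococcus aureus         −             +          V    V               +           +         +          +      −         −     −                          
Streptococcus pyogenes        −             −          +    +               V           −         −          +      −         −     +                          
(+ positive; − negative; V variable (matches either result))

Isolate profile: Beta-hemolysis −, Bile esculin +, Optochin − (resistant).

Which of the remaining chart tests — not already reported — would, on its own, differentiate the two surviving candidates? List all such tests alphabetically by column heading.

Optochin −: excludes Streptococcus pneumoniae — 10 left.
Bile esculin +: excludes 8 organisms — 2 left.
Beta-hemolysis −: all 2 remaining candidates are consistent.
Two candidates remain: Enterococcus faecium and Streptococcus bovis.
  Coagulase: − vs − — same for both, does not separate.
  PYR: Enterococcus faecium +, Streptococcus bovis − — discriminates.
  Novobiocin: V vs V — variable for at least one, does not separate.
  Catalase: − vs − — same for both, does not separate.
  6.5% NaCl: Enterococcus faecium +, Streptococcus bovis − — discriminates.
  DNase: − vs − — same for both, does not separate.
  CAMP: − vs − — same for both, does not separate.
  bacitracin susceptibility: − vs − — same for both, does not separate.

6.5% NaCl, PYR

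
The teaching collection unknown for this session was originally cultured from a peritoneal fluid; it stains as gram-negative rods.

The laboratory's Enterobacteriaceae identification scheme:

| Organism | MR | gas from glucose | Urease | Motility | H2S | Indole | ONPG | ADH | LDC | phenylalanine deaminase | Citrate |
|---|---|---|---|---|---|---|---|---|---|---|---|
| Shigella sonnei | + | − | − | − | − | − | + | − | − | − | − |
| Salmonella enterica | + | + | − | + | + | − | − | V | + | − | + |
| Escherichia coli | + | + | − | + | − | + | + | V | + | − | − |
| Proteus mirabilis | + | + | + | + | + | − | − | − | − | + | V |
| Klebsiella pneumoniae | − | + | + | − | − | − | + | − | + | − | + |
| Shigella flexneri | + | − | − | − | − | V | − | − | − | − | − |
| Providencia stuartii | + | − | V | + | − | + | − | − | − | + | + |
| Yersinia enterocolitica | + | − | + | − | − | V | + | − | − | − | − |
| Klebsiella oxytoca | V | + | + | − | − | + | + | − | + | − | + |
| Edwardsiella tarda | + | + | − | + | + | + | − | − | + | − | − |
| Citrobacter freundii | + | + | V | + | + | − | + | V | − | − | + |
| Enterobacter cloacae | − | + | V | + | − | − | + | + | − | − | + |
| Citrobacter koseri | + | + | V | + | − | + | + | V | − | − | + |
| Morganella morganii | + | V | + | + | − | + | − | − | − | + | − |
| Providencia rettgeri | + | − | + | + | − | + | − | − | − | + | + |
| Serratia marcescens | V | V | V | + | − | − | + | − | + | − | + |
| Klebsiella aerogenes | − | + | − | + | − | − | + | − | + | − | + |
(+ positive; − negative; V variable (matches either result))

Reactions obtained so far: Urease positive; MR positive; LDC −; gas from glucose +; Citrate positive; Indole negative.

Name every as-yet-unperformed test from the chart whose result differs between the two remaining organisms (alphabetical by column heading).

ONPG, phenylalanine deaminase

MR +: excludes Klebsiella pneumoniae, Enterobacter cloacae, Klebsiella aerogenes — 14 left.
gas from glucose +: excludes 5 organisms — 9 left.
Urease +: excludes Salmonella enterica, Escherichia coli, Edwardsiella tarda — 6 left.
Citrate +: excludes Morganella morganii — 5 left.
LDC −: excludes Klebsiella oxytoca, Serratia marcescens — 3 left.
Indole −: excludes Citrobacter koseri — 2 left.
Two candidates remain: Citrobacter freundii and Proteus mirabilis.
  Motility: + vs + — same for both, does not separate.
  H2S: + vs + — same for both, does not separate.
  ONPG: Citrobacter freundii +, Proteus mirabilis − — discriminates.
  ADH: V vs − — variable for at least one, does not separate.
  phenylalanine deaminase: Citrobacter freundii −, Proteus mirabilis + — discriminates.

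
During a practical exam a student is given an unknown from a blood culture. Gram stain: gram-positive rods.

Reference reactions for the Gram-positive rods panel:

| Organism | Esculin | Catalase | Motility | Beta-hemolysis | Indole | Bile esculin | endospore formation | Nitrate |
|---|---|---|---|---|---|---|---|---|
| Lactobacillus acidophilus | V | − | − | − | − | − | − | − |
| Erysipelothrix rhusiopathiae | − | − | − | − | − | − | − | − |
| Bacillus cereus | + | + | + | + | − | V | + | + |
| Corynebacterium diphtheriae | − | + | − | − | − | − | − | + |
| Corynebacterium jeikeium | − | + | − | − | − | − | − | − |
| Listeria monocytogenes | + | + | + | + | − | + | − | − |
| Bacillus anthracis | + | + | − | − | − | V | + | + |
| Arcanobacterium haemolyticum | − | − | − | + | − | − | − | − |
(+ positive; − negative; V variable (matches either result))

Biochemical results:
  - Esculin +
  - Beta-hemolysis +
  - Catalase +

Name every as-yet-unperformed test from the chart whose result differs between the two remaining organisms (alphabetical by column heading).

endospore formation, Nitrate

Beta-hemolysis +: excludes 5 organisms — 3 left.
Esculin +: excludes Arcanobacterium haemolyticum — 2 left.
Catalase +: all 2 remaining candidates are consistent.
Two candidates remain: Bacillus cereus and Listeria monocytogenes.
  Motility: + vs + — same for both, does not separate.
  Indole: − vs − — same for both, does not separate.
  Bile esculin: V vs + — variable for at least one, does not separate.
  endospore formation: Bacillus cereus +, Listeria monocytogenes − — discriminates.
  Nitrate: Bacillus cereus +, Listeria monocytogenes − — discriminates.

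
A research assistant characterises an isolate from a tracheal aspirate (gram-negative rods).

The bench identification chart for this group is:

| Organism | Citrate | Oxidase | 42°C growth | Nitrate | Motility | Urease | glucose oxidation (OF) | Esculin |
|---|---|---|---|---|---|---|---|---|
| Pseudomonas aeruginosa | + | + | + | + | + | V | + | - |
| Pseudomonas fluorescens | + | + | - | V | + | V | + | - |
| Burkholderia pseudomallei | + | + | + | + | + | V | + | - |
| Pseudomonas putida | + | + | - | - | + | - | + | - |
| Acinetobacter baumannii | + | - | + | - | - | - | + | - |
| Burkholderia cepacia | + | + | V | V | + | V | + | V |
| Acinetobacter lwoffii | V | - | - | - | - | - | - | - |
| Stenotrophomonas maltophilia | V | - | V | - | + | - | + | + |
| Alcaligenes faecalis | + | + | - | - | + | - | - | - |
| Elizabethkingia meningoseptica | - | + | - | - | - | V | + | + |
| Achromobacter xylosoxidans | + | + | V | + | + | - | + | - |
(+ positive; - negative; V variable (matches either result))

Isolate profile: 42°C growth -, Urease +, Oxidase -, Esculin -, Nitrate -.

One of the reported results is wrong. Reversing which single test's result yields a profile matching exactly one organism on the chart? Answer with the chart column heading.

Urease

As reported, no row in the chart matches all 5 reactions.
Reversing Esculin → still no organism matches.
Reversing Nitrate → still no organism matches.
Reversing Oxidase → 2 organisms match (not unique).
Reversing Urease (to -) → unique match: Acinetobacter lwoffii.
Reversing 42°C growth → still no organism matches.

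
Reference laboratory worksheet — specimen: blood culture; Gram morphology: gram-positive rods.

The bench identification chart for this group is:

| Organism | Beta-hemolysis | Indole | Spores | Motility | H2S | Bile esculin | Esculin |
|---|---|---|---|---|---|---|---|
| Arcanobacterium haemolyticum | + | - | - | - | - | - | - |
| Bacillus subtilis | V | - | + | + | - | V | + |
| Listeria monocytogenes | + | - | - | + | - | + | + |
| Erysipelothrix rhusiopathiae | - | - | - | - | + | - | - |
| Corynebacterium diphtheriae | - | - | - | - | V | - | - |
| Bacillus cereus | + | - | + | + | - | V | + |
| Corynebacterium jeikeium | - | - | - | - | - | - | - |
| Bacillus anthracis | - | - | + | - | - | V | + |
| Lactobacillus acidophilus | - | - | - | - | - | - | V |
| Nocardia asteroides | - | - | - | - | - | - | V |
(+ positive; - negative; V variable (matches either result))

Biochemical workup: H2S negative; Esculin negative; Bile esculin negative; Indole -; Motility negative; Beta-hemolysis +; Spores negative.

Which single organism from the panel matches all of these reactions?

Spores -: excludes Bacillus subtilis, Bacillus cereus, Bacillus anthracis — 7 left.
Indole -: all 7 remaining candidates are consistent.
H2S -: excludes Erysipelothrix rhusiopathiae — 6 left.
Beta-hemolysis +: excludes Corynebacterium diphtheriae, Corynebacterium jeikeium, Lactobacillus acidophilus, Nocardia asteroides — 2 left.
Motility -: excludes Listeria monocytogenes — 1 left.
Esculin -: the one remaining candidate is consistent.
Bile esculin -: the one remaining candidate is consistent.

Arcanobacterium haemolyticum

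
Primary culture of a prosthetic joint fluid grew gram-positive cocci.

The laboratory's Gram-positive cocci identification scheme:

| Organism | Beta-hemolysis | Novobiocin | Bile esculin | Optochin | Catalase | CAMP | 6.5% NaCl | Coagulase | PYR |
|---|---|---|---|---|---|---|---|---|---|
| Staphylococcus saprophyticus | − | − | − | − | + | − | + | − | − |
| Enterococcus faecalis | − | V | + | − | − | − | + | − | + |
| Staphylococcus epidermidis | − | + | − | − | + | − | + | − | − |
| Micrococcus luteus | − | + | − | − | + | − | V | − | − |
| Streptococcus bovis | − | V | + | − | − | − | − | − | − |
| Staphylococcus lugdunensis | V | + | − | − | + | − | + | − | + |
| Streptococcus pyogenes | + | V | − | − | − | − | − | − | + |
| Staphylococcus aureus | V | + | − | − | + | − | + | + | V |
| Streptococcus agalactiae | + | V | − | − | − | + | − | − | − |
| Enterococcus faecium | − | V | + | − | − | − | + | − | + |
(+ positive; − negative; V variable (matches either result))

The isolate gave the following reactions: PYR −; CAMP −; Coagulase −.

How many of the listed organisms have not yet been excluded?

4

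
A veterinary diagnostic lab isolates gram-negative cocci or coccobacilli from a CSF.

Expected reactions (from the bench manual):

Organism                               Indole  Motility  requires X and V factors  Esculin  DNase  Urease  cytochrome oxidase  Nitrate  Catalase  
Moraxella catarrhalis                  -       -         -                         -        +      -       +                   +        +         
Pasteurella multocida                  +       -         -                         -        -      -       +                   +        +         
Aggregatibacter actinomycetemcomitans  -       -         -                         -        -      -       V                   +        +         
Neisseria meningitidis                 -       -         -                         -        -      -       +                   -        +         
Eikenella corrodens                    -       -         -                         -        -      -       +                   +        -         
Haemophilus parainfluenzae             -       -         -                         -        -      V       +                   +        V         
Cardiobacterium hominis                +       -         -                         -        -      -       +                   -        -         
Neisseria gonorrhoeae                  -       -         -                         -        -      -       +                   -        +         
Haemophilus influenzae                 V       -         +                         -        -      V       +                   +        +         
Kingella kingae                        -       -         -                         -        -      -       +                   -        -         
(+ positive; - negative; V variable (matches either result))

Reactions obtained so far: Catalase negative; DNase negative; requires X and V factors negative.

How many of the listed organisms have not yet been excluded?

4

DNase -: excludes Moraxella catarrhalis — 9 left.
Catalase -: excludes 5 organisms — 4 left.
requires X and V factors -: all 4 remaining candidates are consistent.
Still consistent: Cardiobacterium hominis, Eikenella corrodens, Haemophilus parainfluenzae, Kingella kingae.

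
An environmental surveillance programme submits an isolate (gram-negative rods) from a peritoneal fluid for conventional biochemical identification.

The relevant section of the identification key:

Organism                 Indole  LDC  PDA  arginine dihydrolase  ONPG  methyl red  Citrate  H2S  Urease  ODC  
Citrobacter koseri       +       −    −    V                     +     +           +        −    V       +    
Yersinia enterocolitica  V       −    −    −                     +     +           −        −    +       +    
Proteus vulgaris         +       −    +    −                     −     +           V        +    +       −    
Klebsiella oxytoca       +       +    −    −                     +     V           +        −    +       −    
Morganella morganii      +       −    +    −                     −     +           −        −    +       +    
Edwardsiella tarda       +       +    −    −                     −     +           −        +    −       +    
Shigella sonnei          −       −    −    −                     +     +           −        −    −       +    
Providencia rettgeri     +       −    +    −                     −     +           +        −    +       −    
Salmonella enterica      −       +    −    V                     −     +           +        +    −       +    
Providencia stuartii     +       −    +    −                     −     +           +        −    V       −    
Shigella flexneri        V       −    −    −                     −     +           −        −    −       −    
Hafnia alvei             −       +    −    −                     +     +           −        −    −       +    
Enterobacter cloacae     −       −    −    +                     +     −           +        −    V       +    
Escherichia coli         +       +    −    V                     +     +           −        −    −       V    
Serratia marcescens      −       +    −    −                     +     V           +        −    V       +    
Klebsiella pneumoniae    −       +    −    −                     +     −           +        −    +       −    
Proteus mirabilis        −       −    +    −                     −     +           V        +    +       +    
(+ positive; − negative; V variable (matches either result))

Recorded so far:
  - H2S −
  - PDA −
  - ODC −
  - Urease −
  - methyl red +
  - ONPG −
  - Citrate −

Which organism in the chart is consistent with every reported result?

PDA −: excludes 5 organisms — 12 left.
Urease −: excludes Yersinia enterocolitica, Klebsiella oxytoca, Klebsiella pneumoniae — 9 left.
Citrate −: excludes Citrobacter koseri, Salmonella enterica, Enterobacter cloacae, Serratia marcescens — 5 left.
methyl red +: all 5 remaining candidates are consistent.
ODC −: excludes Edwardsiella tarda, Shigella sonnei, Hafnia alvei — 2 left.
H2S −: all 2 remaining candidates are consistent.
ONPG −: excludes Escherichia coli — 1 left.

Shigella flexneri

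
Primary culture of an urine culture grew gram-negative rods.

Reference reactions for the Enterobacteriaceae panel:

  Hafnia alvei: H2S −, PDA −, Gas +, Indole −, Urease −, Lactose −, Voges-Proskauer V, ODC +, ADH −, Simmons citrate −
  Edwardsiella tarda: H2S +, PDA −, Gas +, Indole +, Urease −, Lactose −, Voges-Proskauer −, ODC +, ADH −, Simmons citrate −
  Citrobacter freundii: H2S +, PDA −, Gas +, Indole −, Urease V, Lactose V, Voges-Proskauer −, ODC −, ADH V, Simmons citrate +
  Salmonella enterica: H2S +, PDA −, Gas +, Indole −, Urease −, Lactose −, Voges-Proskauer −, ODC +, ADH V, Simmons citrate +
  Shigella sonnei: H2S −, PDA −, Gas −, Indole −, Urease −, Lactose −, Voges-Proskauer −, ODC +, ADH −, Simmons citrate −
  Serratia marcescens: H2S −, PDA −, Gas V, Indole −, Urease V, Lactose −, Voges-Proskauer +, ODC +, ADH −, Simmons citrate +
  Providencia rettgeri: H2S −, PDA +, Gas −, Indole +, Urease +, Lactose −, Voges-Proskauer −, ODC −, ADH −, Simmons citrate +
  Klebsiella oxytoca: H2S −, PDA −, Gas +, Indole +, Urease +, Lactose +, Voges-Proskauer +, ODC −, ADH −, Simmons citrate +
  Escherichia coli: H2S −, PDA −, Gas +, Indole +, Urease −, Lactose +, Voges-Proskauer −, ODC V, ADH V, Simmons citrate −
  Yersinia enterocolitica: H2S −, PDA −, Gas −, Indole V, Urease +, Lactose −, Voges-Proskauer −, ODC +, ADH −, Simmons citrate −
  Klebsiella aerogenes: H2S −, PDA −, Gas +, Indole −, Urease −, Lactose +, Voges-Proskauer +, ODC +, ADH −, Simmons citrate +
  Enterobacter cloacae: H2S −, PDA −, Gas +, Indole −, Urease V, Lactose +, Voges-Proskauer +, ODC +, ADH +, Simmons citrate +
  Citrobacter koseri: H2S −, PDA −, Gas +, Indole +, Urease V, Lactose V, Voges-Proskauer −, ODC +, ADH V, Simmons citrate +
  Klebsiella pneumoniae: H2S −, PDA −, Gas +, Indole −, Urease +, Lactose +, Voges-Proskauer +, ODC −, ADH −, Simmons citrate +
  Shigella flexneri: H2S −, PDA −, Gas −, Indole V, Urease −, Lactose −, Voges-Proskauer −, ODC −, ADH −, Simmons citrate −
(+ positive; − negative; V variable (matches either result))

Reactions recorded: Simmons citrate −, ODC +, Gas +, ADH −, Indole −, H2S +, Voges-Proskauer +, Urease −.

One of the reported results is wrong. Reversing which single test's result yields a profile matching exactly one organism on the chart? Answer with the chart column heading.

H2S

As reported, no row in the chart matches all 8 reactions.
Reversing Voges-Proskauer → still no organism matches.
Reversing ADH → still no organism matches.
Reversing ODC → still no organism matches.
Reversing Simmons citrate → still no organism matches.
Reversing Indole → still no organism matches.
Reversing H2S (to −) → unique match: Hafnia alvei.
Reversing Urease → still no organism matches.
Reversing Gas → still no organism matches.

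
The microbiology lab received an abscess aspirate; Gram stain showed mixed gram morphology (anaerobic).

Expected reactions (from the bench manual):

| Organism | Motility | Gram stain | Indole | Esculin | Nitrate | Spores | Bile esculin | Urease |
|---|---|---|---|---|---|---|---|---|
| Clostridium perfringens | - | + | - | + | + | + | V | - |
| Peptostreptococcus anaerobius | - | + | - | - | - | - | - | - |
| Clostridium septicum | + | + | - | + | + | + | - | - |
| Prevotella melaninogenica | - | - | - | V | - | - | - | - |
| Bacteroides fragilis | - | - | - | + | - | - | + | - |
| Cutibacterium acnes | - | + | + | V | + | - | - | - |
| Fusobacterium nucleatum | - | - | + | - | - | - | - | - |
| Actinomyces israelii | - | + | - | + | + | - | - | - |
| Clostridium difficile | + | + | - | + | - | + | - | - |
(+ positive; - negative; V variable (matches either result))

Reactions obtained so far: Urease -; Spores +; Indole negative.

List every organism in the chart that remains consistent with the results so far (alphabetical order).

Clostridium difficile, Clostridium perfringens, Clostridium septicum

Indole -: excludes Cutibacterium acnes, Fusobacterium nucleatum — 7 left.
Spores +: excludes Peptostreptococcus anaerobius, Prevotella melaninogenica, Bacteroides fragilis, Actinomyces israelii — 3 left.
Urease -: all 3 remaining candidates are consistent.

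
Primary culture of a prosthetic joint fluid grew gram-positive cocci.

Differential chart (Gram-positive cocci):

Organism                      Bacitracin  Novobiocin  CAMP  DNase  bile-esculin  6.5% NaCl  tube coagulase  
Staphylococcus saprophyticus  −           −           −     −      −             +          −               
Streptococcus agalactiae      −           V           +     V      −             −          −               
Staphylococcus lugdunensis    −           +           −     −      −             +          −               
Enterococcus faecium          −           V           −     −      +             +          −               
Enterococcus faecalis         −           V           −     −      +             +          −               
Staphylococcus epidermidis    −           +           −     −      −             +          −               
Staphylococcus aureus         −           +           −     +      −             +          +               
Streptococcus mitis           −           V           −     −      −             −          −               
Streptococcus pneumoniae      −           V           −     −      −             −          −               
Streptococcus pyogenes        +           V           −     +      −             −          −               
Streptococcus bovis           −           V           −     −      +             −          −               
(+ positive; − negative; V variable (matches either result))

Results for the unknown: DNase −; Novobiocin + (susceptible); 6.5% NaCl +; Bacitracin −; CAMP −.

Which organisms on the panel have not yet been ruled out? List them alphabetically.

Bacitracin −: excludes Streptococcus pyogenes — 10 left.
Novobiocin +: excludes Staphylococcus saprophyticus — 9 left.
CAMP −: excludes Streptococcus agalactiae — 8 left.
DNase −: excludes Staphylococcus aureus — 7 left.
6.5% NaCl +: excludes Streptococcus mitis, Streptococcus pneumoniae, Streptococcus bovis — 4 left.

Enterococcus faecalis, Enterococcus faecium, Staphylococcus epidermidis, Staphylococcus lugdunensis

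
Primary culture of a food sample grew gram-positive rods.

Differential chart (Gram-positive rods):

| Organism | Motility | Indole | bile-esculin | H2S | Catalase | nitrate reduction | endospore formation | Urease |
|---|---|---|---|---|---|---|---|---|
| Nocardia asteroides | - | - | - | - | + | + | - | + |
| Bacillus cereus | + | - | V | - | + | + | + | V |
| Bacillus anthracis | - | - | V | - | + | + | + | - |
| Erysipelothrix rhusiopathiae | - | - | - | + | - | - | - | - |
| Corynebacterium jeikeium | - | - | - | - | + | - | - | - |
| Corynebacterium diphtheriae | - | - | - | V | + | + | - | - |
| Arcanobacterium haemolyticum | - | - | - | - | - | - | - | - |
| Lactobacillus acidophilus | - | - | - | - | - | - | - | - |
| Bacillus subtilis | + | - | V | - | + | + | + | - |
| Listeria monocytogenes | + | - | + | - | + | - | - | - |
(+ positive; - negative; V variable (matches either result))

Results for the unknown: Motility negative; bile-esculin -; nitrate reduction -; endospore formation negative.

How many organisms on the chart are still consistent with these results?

4

Motility -: excludes Bacillus cereus, Bacillus subtilis, Listeria monocytogenes — 7 left.
endospore formation -: excludes Bacillus anthracis — 6 left.
bile-esculin -: all 6 remaining candidates are consistent.
nitrate reduction -: excludes Nocardia asteroides, Corynebacterium diphtheriae — 4 left.
Still consistent: Arcanobacterium haemolyticum, Corynebacterium jeikeium, Erysipelothrix rhusiopathiae, Lactobacillus acidophilus.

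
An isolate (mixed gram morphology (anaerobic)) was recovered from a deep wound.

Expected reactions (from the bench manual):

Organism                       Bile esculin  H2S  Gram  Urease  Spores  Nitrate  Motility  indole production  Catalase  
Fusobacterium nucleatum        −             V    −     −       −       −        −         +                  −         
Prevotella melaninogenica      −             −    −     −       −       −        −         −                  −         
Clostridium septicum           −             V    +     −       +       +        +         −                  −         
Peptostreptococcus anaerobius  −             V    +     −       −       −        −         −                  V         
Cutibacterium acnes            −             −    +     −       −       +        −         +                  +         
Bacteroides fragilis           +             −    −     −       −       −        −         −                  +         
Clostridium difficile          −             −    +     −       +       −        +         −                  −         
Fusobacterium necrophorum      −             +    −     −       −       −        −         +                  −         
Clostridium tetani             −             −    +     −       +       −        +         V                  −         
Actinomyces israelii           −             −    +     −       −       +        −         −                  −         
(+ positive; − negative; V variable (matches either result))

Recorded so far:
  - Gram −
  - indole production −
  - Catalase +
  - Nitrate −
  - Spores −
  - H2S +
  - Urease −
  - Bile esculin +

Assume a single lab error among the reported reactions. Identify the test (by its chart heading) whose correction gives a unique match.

H2S

As reported, no row in the chart matches all 8 reactions.
Reversing Spores → still no organism matches.
Reversing Urease → still no organism matches.
Reversing indole production → still no organism matches.
Reversing H2S (to −) → unique match: Bacteroides fragilis.
Reversing Gram → still no organism matches.
Reversing Bile esculin → still no organism matches.
Reversing Catalase → still no organism matches.
Reversing Nitrate → still no organism matches.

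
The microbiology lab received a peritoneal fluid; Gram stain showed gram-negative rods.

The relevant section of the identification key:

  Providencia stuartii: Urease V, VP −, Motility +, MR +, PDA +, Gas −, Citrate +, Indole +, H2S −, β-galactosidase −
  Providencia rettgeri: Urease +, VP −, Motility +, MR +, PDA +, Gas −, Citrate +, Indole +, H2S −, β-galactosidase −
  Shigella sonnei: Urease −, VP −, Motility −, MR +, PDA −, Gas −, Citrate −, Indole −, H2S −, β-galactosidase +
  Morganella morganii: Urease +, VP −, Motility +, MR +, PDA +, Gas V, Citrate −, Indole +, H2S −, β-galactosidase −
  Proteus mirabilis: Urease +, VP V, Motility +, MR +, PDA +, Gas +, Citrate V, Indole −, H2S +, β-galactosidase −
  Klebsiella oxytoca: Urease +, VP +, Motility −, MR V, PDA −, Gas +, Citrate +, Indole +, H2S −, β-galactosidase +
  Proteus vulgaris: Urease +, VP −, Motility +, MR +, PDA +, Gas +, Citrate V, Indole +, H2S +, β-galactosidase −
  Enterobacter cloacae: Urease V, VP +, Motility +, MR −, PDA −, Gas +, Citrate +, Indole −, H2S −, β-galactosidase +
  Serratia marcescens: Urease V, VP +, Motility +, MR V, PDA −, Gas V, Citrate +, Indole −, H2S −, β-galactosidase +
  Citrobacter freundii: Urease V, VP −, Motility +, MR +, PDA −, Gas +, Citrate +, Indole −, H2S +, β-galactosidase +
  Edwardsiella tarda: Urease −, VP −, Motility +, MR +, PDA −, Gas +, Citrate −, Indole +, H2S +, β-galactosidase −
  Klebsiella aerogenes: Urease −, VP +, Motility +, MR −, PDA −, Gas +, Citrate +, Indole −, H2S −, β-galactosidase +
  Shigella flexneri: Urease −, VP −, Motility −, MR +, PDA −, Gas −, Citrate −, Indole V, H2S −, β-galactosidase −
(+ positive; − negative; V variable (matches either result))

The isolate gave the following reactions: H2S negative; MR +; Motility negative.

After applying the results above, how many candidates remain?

3

Motility −: excludes 10 organisms — 3 left.
H2S −: all 3 remaining candidates are consistent.
MR +: all 3 remaining candidates are consistent.
Still consistent: Klebsiella oxytoca, Shigella flexneri, Shigella sonnei.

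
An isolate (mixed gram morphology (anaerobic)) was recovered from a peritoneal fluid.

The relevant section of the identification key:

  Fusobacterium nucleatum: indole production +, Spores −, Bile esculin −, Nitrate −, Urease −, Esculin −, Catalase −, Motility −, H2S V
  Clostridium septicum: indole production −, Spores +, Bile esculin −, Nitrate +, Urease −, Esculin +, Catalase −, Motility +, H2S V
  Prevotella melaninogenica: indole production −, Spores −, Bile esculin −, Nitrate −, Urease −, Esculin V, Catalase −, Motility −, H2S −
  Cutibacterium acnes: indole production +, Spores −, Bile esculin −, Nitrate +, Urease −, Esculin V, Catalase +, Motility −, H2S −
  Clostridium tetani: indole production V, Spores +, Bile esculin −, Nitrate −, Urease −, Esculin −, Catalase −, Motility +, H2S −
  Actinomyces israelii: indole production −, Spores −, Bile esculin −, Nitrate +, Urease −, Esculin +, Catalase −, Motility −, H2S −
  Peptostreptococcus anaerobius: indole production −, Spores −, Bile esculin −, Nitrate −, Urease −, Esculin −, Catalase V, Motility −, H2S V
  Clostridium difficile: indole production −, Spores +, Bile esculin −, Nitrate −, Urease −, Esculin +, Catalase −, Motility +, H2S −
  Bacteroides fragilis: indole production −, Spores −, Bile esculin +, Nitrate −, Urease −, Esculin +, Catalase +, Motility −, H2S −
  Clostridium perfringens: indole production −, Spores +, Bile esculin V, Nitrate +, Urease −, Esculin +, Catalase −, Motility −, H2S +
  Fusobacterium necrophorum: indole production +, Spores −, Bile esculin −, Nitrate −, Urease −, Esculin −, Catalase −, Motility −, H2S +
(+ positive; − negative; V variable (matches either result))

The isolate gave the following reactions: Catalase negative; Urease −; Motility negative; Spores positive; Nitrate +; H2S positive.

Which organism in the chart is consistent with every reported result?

Clostridium perfringens

Spores +: excludes 7 organisms — 4 left.
Motility −: excludes Clostridium septicum, Clostridium tetani, Clostridium difficile — 1 left.
H2S +: the one remaining candidate is consistent.
Urease −: the one remaining candidate is consistent.
Nitrate +: the one remaining candidate is consistent.
Catalase −: the one remaining candidate is consistent.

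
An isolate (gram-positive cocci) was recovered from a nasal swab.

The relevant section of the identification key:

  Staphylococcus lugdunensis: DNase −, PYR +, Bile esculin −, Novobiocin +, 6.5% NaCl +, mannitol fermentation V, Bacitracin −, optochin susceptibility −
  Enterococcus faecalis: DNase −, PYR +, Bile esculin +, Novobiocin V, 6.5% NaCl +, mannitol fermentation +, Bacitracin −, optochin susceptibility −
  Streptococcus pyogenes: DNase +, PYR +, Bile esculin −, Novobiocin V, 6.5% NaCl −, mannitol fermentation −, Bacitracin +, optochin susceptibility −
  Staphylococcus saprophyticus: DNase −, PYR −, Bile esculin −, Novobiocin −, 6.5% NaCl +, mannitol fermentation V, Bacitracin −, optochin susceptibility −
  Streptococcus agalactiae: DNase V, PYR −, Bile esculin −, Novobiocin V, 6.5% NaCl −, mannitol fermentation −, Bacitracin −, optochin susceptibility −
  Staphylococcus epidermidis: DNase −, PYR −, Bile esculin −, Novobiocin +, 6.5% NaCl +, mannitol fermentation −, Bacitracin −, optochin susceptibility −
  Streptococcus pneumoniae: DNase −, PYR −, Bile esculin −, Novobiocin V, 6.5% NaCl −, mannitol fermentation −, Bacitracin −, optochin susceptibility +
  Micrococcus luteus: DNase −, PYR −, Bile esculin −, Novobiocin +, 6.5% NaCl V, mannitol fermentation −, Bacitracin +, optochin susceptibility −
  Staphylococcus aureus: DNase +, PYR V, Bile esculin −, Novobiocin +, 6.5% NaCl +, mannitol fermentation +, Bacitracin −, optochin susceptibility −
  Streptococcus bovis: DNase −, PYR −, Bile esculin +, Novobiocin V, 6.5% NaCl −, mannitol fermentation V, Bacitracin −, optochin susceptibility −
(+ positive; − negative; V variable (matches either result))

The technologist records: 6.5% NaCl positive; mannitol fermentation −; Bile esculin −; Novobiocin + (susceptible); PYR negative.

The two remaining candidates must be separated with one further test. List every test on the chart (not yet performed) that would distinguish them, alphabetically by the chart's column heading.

Bacitracin

PYR −: excludes Staphylococcus lugdunensis, Enterococcus faecalis, Streptococcus pyogenes — 7 left.
Novobiocin +: excludes Staphylococcus saprophyticus — 6 left.
6.5% NaCl +: excludes Streptococcus agalactiae, Streptococcus pneumoniae, Streptococcus bovis — 3 left.
Bile esculin −: all 3 remaining candidates are consistent.
mannitol fermentation −: excludes Staphylococcus aureus — 2 left.
Two candidates remain: Micrococcus luteus and Staphylococcus epidermidis.
  DNase: − vs − — same for both, does not separate.
  Bacitracin: Micrococcus luteus +, Staphylococcus epidermidis − — discriminates.
  optochin susceptibility: − vs − — same for both, does not separate.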